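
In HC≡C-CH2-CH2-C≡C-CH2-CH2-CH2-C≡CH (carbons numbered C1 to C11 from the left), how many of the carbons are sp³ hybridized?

C1: sp
C2: sp
C3: sp3 ✓
C4: sp3 ✓
C5: sp
C6: sp
C7: sp3 ✓
C8: sp3 ✓
C9: sp3 ✓
C10: sp
C11: sp
C3, C4, C7, C8, C9 → 5 sp3 carbons.

5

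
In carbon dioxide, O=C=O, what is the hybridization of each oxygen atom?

One σ bond + two lone pairs = steric number 3 → sp2.

sp^2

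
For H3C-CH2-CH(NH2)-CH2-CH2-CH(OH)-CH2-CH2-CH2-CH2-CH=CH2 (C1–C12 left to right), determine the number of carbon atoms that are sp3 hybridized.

C1: sp3 ✓
C2: sp3 ✓
C3: sp3 ✓
C4: sp3 ✓
C5: sp3 ✓
C6: sp3 ✓
C7: sp3 ✓
C8: sp3 ✓
C9: sp3 ✓
C10: sp3 ✓
C11: sp2
C12: sp2
C1, C2, C3, C4, C5, C6, C7, C8, C9, C10 → 10 sp3 carbons.

10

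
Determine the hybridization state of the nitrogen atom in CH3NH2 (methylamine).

sp3

Three σ bonds + one lone pair = steric number 4 → sp3.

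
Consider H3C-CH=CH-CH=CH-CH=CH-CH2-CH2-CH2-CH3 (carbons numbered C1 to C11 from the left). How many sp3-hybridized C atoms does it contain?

5

C1: sp3 ✓
C2: sp2
C3: sp2
C4: sp2
C5: sp2
C6: sp2
C7: sp2
C8: sp3 ✓
C9: sp3 ✓
C10: sp3 ✓
C11: sp3 ✓
C1, C8, C9, C10, C11 → 5 sp3 carbons.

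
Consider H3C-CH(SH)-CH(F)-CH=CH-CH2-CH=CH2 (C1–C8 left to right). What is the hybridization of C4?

sp²

C4: 3 σ bonds, plus one π bond — 3 electron domains, sp2.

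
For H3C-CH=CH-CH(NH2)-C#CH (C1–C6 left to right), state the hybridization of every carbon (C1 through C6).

C1: 4 σ bonds — 4 electron domains, sp3.
C2 has 3 σ bonds, plus one π bond: steric number 3 → sp2.
C3: 3 σ bonds, plus one π bond; 3 regions of electron density → sp2.
C4: 4 σ bonds — 4 electron domains, sp3.
C5: 2 σ bonds, plus two π bonds; 2 regions of electron density → sp.
C6 carries 2 σ bonds, plus two π bonds, giving a steric number of 2, so it is sp.

C1 sp3, C2 sp2, C3 sp2, C4 sp3, C5 sp, C6 sp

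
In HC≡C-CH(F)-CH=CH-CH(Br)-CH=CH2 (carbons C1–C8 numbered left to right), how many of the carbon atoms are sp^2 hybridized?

4

C1: sp
C2: sp
C3: sp3
C4: sp2 ✓
C5: sp2 ✓
C6: sp3
C7: sp2 ✓
C8: sp2 ✓
C4, C5, C7, C8 → 4 sp2 carbons.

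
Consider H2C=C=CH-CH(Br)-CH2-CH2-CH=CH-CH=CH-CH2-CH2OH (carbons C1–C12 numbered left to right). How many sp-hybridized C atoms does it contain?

C1: sp2
C2: sp ✓
C3: sp2
C4: sp3
C5: sp3
C6: sp3
C7: sp2
C8: sp2
C9: sp2
C10: sp2
C11: sp3
C12: sp3
C2 → 1 sp carbon.

1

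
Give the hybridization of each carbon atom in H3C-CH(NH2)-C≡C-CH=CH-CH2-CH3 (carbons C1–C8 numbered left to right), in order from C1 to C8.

C1: 4 σ bonds; 4 regions of electron density → sp3.
C2 — 4 σ bonds. Steric number 4, so sp3.
C3: 2 σ bonds, plus two π bonds — 2 electron domains, sp.
C4: 2 σ bonds, plus two π bonds — 2 electron domains, sp.
C5 is sp2: 3 σ bonds, plus one π bond, 3 electron-density regions.
C6: 3 σ bonds, plus one π bond — 3 electron domains, sp2.
C7 is sp3: 4 σ bonds, 4 electron-density regions.
C8 is sp3: 4 σ bonds, 4 electron-density regions.

C1 sp3, C2 sp3, C3 sp, C4 sp, C5 sp2, C6 sp2, C7 sp3, C8 sp3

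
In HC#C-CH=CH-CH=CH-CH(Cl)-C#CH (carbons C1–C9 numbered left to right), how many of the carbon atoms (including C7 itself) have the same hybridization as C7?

C7 is sp3 (only σ bonds).
C1: sp
C2: sp
C3: sp2
C4: sp2
C5: sp2
C6: sp2
C7: sp3 ✓
C8: sp
C9: sp
1 carbon is sp3.

1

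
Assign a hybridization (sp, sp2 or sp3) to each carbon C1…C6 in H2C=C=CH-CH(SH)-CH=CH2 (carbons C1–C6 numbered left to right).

C1 carries 3 σ bonds, plus one π bond, giving a steric number of 3, so it is sp2.
C2: 2 σ bonds, plus two π bonds — 2 electron domains, sp.
C3 carries 3 σ bonds, plus one π bond, giving a steric number of 3, so it is sp2.
C4 (4 σ bonds) has steric number 4: sp3.
C5 (3 σ bonds, plus one π bond) has steric number 3: sp2.
C6 has 3 σ bonds, plus one π bond: steric number 3 → sp2.

C1 sp2, C2 sp, C3 sp2, C4 sp3, C5 sp2, C6 sp2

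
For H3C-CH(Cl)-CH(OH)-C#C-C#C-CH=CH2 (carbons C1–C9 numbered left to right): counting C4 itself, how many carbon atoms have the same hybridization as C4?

C4 is sp (two π bonds).
C1: sp3
C2: sp3
C3: sp3
C4: sp ✓
C5: sp ✓
C6: sp ✓
C7: sp ✓
C8: sp2
C9: sp2
4 carbons are sp.

4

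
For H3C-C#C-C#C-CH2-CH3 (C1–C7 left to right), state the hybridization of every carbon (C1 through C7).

C1 sp3, C2 sp, C3 sp, C4 sp, C5 sp, C6 sp3, C7 sp3

C1 carries 4 σ bonds, giving a steric number of 4, so it is sp3.
C2 (2 σ bonds, plus two π bonds) has steric number 2: sp.
C3 has 2 σ bonds, plus two π bonds: steric number 2 → sp.
C4 — 2 σ bonds, plus two π bonds. Steric number 2, so sp.
C5: 2 σ bonds, plus two π bonds; 2 regions of electron density → sp.
C6 — 4 σ bonds. Steric number 4, so sp3.
C7 is sp3: 4 σ bonds, 4 electron-density regions.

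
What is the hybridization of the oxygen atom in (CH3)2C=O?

One σ bond + two lone pairs = steric number 3 → sp2.

sp²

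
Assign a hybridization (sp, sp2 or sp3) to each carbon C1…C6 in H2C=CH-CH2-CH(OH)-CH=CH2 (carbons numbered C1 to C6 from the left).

C1 carries 3 σ bonds, plus one π bond, giving a steric number of 3, so it is sp2.
C2 — 3 σ bonds, plus one π bond. Steric number 3, so sp2.
C3: 4 σ bonds; 4 regions of electron density → sp3.
C4: 4 σ bonds; 4 regions of electron density → sp3.
C5: 3 σ bonds, plus one π bond — 3 electron domains, sp2.
C6 carries 3 σ bonds, plus one π bond, giving a steric number of 3, so it is sp2.

C1 sp2, C2 sp2, C3 sp3, C4 sp3, C5 sp2, C6 sp2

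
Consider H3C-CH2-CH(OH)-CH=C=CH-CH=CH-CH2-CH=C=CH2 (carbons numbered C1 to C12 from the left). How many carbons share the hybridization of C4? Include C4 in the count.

C4 is sp2 (one π bond).
C1: sp3
C2: sp3
C3: sp3
C4: sp2 ✓
C5: sp
C6: sp2 ✓
C7: sp2 ✓
C8: sp2 ✓
C9: sp3
C10: sp2 ✓
C11: sp
C12: sp2 ✓
6 carbons are sp2.

6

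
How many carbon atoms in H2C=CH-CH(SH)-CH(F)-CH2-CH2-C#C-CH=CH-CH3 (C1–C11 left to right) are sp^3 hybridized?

C1: sp2
C2: sp2
C3: sp3 ✓
C4: sp3 ✓
C5: sp3 ✓
C6: sp3 ✓
C7: sp
C8: sp
C9: sp2
C10: sp2
C11: sp3 ✓
C3, C4, C5, C6, C11 → 5 sp3 carbons.

5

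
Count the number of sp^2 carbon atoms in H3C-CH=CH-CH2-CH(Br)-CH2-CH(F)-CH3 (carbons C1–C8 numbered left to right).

C1: sp3
C2: sp2 ✓
C3: sp2 ✓
C4: sp3
C5: sp3
C6: sp3
C7: sp3
C8: sp3
C2, C3 → 2 sp2 carbons.

2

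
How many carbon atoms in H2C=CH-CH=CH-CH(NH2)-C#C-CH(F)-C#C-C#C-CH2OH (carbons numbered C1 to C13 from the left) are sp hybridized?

6

C1: sp2
C2: sp2
C3: sp2
C4: sp2
C5: sp3
C6: sp ✓
C7: sp ✓
C8: sp3
C9: sp ✓
C10: sp ✓
C11: sp ✓
C12: sp ✓
C13: sp3
C6, C7, C9, C10, C11, C12 → 6 sp carbons.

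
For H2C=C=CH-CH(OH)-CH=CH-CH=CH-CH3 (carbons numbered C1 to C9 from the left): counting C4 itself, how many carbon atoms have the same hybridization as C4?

C4 is sp3 (only σ bonds).
C1: sp2
C2: sp
C3: sp2
C4: sp3 ✓
C5: sp2
C6: sp2
C7: sp2
C8: sp2
C9: sp3 ✓
2 carbons are sp3.

2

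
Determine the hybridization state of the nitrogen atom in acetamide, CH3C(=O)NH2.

The nitrogen lone pair is delocalised into the carbonyl π system (amide resonance), so N is planar sp2 rather than the sp3 a naive steric count of 4 would suggest.

sp^2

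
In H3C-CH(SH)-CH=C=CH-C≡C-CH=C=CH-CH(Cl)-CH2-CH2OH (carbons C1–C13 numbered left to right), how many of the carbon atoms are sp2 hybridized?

C1: sp3
C2: sp3
C3: sp2 ✓
C4: sp
C5: sp2 ✓
C6: sp
C7: sp
C8: sp2 ✓
C9: sp
C10: sp2 ✓
C11: sp3
C12: sp3
C13: sp3
C3, C5, C8, C10 → 4 sp2 carbons.

4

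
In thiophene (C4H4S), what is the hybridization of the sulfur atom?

sp²

Analogous to furan: one S lone pair in the aromatic π system, S is sp2.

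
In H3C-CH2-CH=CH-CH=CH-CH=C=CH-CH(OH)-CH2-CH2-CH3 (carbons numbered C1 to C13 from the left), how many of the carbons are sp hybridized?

C1: sp3
C2: sp3
C3: sp2
C4: sp2
C5: sp2
C6: sp2
C7: sp2
C8: sp ✓
C9: sp2
C10: sp3
C11: sp3
C12: sp3
C13: sp3
C8 → 1 sp carbon.

1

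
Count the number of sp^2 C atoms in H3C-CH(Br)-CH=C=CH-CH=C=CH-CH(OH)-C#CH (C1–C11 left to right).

4

C1: sp3
C2: sp3
C3: sp2 ✓
C4: sp
C5: sp2 ✓
C6: sp2 ✓
C7: sp
C8: sp2 ✓
C9: sp3
C10: sp
C11: sp
C3, C5, C6, C8 → 4 sp2 carbons.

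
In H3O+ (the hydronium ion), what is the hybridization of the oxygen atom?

sp3

Three σ bonds + one lone pair = steric number 4 → sp3.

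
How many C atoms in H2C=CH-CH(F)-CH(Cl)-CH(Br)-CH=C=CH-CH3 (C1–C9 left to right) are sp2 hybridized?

4

C1: sp2 ✓
C2: sp2 ✓
C3: sp3
C4: sp3
C5: sp3
C6: sp2 ✓
C7: sp
C8: sp2 ✓
C9: sp3
C1, C2, C6, C8 → 4 sp2 carbons.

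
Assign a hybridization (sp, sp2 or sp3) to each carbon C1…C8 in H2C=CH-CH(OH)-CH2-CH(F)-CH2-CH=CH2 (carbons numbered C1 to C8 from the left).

C1 carries 3 σ bonds, plus one π bond, giving a steric number of 3, so it is sp2.
C2 carries 3 σ bonds, plus one π bond, giving a steric number of 3, so it is sp2.
C3 — 4 σ bonds. Steric number 4, so sp3.
C4: 4 σ bonds; 4 regions of electron density → sp3.
C5 is sp3: 4 σ bonds, 4 electron-density regions.
C6 (4 σ bonds) has steric number 4: sp3.
C7 (3 σ bonds, plus one π bond) has steric number 3: sp2.
C8 — 3 σ bonds, plus one π bond. Steric number 3, so sp2.

C1 sp2, C2 sp2, C3 sp3, C4 sp3, C5 sp3, C6 sp3, C7 sp2, C8 sp2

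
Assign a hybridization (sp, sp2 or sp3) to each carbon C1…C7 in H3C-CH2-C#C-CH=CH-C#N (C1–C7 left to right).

C1: 4 σ bonds — 4 electron domains, sp3.
C2 is sp3: 4 σ bonds, 4 electron-density regions.
C3 is sp: 2 σ bonds, plus two π bonds, 2 electron-density regions.
C4 — 2 σ bonds, plus two π bonds. Steric number 2, so sp.
C5 — 3 σ bonds, plus one π bond. Steric number 3, so sp2.
C6 — 3 σ bonds, plus one π bond. Steric number 3, so sp2.
C7 carries 2 σ bonds, plus two π bonds, giving a steric number of 2, so it is sp.

C1 sp3, C2 sp3, C3 sp, C4 sp, C5 sp2, C6 sp2, C7 sp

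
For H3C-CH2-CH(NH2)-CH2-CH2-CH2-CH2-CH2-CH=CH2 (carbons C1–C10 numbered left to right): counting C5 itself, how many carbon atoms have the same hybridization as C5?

C5 is sp3 (only σ bonds).
C1: sp3 ✓
C2: sp3 ✓
C3: sp3 ✓
C4: sp3 ✓
C5: sp3 ✓
C6: sp3 ✓
C7: sp3 ✓
C8: sp3 ✓
C9: sp2
C10: sp2
8 carbons are sp3.

8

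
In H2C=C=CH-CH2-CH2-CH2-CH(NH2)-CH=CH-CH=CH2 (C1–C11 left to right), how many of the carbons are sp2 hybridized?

C1: sp2 ✓
C2: sp
C3: sp2 ✓
C4: sp3
C5: sp3
C6: sp3
C7: sp3
C8: sp2 ✓
C9: sp2 ✓
C10: sp2 ✓
C11: sp2 ✓
C1, C3, C8, C9, C10, C11 → 6 sp2 carbons.

6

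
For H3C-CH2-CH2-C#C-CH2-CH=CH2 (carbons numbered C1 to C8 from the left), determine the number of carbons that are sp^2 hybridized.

2

C1: sp3
C2: sp3
C3: sp3
C4: sp
C5: sp
C6: sp3
C7: sp2 ✓
C8: sp2 ✓
C7, C8 → 2 sp2 carbons.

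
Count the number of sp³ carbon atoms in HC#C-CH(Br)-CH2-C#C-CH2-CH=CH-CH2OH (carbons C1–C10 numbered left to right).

C1: sp
C2: sp
C3: sp3 ✓
C4: sp3 ✓
C5: sp
C6: sp
C7: sp3 ✓
C8: sp2
C9: sp2
C10: sp3 ✓
C3, C4, C7, C10 → 4 sp3 carbons.

4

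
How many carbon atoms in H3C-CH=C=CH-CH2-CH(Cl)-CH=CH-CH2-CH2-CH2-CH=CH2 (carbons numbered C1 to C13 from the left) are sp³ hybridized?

6

C1: sp3 ✓
C2: sp2
C3: sp
C4: sp2
C5: sp3 ✓
C6: sp3 ✓
C7: sp2
C8: sp2
C9: sp3 ✓
C10: sp3 ✓
C11: sp3 ✓
C12: sp2
C13: sp2
C1, C5, C6, C9, C10, C11 → 6 sp3 carbons.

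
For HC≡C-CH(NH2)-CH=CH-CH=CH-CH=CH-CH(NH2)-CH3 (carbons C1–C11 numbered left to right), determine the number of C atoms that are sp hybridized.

2

C1: sp ✓
C2: sp ✓
C3: sp3
C4: sp2
C5: sp2
C6: sp2
C7: sp2
C8: sp2
C9: sp2
C10: sp3
C11: sp3
C1, C2 → 2 sp carbons.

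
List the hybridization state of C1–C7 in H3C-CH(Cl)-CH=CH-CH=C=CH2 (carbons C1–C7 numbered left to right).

C1 sp3, C2 sp3, C3 sp2, C4 sp2, C5 sp2, C6 sp, C7 sp2

C1 has 4 σ bonds: steric number 4 → sp3.
C2 (4 σ bonds) has steric number 4: sp3.
C3: 3 σ bonds, plus one π bond — 3 electron domains, sp2.
C4 (3 σ bonds, plus one π bond) has steric number 3: sp2.
C5 (3 σ bonds, plus one π bond) has steric number 3: sp2.
C6 carries 2 σ bonds, plus two π bonds, giving a steric number of 2, so it is sp.
C7: 3 σ bonds, plus one π bond — 3 electron domains, sp2.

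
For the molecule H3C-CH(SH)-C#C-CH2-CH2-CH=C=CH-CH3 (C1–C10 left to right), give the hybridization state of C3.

C3 — 2 σ bonds, plus two π bonds. Steric number 2, so sp.

sp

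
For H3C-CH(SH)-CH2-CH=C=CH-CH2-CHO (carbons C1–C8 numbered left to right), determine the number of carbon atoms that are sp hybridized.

1

C1: sp3
C2: sp3
C3: sp3
C4: sp2
C5: sp ✓
C6: sp2
C7: sp3
C8: sp2
C5 → 1 sp carbon.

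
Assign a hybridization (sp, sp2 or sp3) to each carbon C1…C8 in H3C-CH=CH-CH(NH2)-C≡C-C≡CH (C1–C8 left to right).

C1 (4 σ bonds) has steric number 4: sp3.
C2 is sp2: 3 σ bonds, plus one π bond, 3 electron-density regions.
C3 is sp2: 3 σ bonds, plus one π bond, 3 electron-density regions.
C4: 4 σ bonds — 4 electron domains, sp3.
C5 — 2 σ bonds, plus two π bonds. Steric number 2, so sp.
C6 carries 2 σ bonds, plus two π bonds, giving a steric number of 2, so it is sp.
C7: 2 σ bonds, plus two π bonds — 2 electron domains, sp.
C8 is sp: 2 σ bonds, plus two π bonds, 2 electron-density regions.

C1 sp3, C2 sp2, C3 sp2, C4 sp3, C5 sp, C6 sp, C7 sp, C8 sp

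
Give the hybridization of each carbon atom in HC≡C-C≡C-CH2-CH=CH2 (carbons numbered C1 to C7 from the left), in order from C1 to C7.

C1: 2 σ bonds, plus two π bonds; 2 regions of electron density → sp.
C2 has 2 σ bonds, plus two π bonds: steric number 2 → sp.
C3 — 2 σ bonds, plus two π bonds. Steric number 2, so sp.
C4 (2 σ bonds, plus two π bonds) has steric number 2: sp.
C5 is sp3: 4 σ bonds, 4 electron-density regions.
C6 carries 3 σ bonds, plus one π bond, giving a steric number of 3, so it is sp2.
C7: 3 σ bonds, plus one π bond — 3 electron domains, sp2.

C1 sp, C2 sp, C3 sp, C4 sp, C5 sp3, C6 sp2, C7 sp2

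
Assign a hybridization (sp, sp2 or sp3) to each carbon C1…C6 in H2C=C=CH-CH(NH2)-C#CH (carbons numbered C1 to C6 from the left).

C1 has 3 σ bonds, plus one π bond: steric number 3 → sp2.
C2 carries 2 σ bonds, plus two π bonds, giving a steric number of 2, so it is sp.
C3 is sp2: 3 σ bonds, plus one π bond, 3 electron-density regions.
C4 — 4 σ bonds. Steric number 4, so sp3.
C5: 2 σ bonds, plus two π bonds — 2 electron domains, sp.
C6 (2 σ bonds, plus two π bonds) has steric number 2: sp.

C1 sp2, C2 sp, C3 sp2, C4 sp3, C5 sp, C6 sp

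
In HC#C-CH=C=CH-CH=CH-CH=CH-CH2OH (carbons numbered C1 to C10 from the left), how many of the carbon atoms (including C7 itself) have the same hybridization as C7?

C7 is sp2 (one π bond).
C1: sp
C2: sp
C3: sp2 ✓
C4: sp
C5: sp2 ✓
C6: sp2 ✓
C7: sp2 ✓
C8: sp2 ✓
C9: sp2 ✓
C10: sp3
6 carbons are sp2.

6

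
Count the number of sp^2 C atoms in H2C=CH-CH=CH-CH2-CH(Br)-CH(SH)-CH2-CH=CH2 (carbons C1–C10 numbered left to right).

C1: sp2 ✓
C2: sp2 ✓
C3: sp2 ✓
C4: sp2 ✓
C5: sp3
C6: sp3
C7: sp3
C8: sp3
C9: sp2 ✓
C10: sp2 ✓
C1, C2, C3, C4, C9, C10 → 6 sp2 carbons.

6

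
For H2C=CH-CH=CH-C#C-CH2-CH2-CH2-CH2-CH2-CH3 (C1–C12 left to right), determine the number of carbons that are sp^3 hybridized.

6

C1: sp2
C2: sp2
C3: sp2
C4: sp2
C5: sp
C6: sp
C7: sp3 ✓
C8: sp3 ✓
C9: sp3 ✓
C10: sp3 ✓
C11: sp3 ✓
C12: sp3 ✓
C7, C8, C9, C10, C11, C12 → 6 sp3 carbons.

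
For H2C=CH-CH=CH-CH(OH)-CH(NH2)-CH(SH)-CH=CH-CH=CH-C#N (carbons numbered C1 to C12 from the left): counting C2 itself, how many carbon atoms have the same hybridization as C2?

C2 is sp2 (one π bond).
C1: sp2 ✓
C2: sp2 ✓
C3: sp2 ✓
C4: sp2 ✓
C5: sp3
C6: sp3
C7: sp3
C8: sp2 ✓
C9: sp2 ✓
C10: sp2 ✓
C11: sp2 ✓
C12: sp
8 carbons are sp2.

8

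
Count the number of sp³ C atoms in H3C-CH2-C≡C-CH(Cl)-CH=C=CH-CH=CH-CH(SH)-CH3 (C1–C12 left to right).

C1: sp3 ✓
C2: sp3 ✓
C3: sp
C4: sp
C5: sp3 ✓
C6: sp2
C7: sp
C8: sp2
C9: sp2
C10: sp2
C11: sp3 ✓
C12: sp3 ✓
C1, C2, C5, C11, C12 → 5 sp3 carbons.

5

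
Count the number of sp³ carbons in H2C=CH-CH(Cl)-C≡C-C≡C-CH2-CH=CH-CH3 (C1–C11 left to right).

3

C1: sp2
C2: sp2
C3: sp3 ✓
C4: sp
C5: sp
C6: sp
C7: sp
C8: sp3 ✓
C9: sp2
C10: sp2
C11: sp3 ✓
C3, C8, C11 → 3 sp3 carbons.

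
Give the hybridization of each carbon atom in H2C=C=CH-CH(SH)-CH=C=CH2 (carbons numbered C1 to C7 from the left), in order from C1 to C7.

C1 sp2, C2 sp, C3 sp2, C4 sp3, C5 sp2, C6 sp, C7 sp2

C1 carries 3 σ bonds, plus one π bond, giving a steric number of 3, so it is sp2.
C2 is sp: 2 σ bonds, plus two π bonds, 2 electron-density regions.
C3: 3 σ bonds, plus one π bond; 3 regions of electron density → sp2.
C4: 4 σ bonds — 4 electron domains, sp3.
C5 (3 σ bonds, plus one π bond) has steric number 3: sp2.
C6: 2 σ bonds, plus two π bonds — 2 electron domains, sp.
C7: 3 σ bonds, plus one π bond; 3 regions of electron density → sp2.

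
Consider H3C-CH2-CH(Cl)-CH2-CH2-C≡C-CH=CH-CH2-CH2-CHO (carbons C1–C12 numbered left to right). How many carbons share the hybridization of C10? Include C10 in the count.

7

C10 is sp3 (only σ bonds).
C1: sp3 ✓
C2: sp3 ✓
C3: sp3 ✓
C4: sp3 ✓
C5: sp3 ✓
C6: sp
C7: sp
C8: sp2
C9: sp2
C10: sp3 ✓
C11: sp3 ✓
C12: sp2
7 carbons are sp3.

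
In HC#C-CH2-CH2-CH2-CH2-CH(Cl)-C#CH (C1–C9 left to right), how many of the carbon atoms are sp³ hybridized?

C1: sp
C2: sp
C3: sp3 ✓
C4: sp3 ✓
C5: sp3 ✓
C6: sp3 ✓
C7: sp3 ✓
C8: sp
C9: sp
C3, C4, C5, C6, C7 → 5 sp3 carbons.

5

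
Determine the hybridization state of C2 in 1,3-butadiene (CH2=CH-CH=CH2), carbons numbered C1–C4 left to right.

C2 carries 3 σ bonds, plus one π bond, giving a steric number of 3, so it is sp2.

sp2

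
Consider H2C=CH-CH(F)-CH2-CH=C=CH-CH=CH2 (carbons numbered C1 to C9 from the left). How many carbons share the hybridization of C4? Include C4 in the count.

C4 is sp3 (only σ bonds).
C1: sp2
C2: sp2
C3: sp3 ✓
C4: sp3 ✓
C5: sp2
C6: sp
C7: sp2
C8: sp2
C9: sp2
2 carbons are sp3.

2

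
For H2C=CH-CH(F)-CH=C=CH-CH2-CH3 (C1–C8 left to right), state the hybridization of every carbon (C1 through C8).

C1 sp2, C2 sp2, C3 sp3, C4 sp2, C5 sp, C6 sp2, C7 sp3, C8 sp3

C1 is sp2: 3 σ bonds, plus one π bond, 3 electron-density regions.
C2 carries 3 σ bonds, plus one π bond, giving a steric number of 3, so it is sp2.
C3 is sp3: 4 σ bonds, 4 electron-density regions.
C4 has 3 σ bonds, plus one π bond: steric number 3 → sp2.
C5 (2 σ bonds, plus two π bonds) has steric number 2: sp.
C6 has 3 σ bonds, plus one π bond: steric number 3 → sp2.
C7 — 4 σ bonds. Steric number 4, so sp3.
C8 (4 σ bonds) has steric number 4: sp3.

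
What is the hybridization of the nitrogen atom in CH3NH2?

Three σ bonds + one lone pair = steric number 4 → sp3.

sp³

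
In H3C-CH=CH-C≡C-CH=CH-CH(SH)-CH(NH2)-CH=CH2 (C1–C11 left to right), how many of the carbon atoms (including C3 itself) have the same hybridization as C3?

6

C3 is sp2 (one π bond).
C1: sp3
C2: sp2 ✓
C3: sp2 ✓
C4: sp
C5: sp
C6: sp2 ✓
C7: sp2 ✓
C8: sp3
C9: sp3
C10: sp2 ✓
C11: sp2 ✓
6 carbons are sp2.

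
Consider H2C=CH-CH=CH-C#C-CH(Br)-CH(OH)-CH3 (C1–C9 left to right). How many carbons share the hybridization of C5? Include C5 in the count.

C5 is sp (two π bonds).
C1: sp2
C2: sp2
C3: sp2
C4: sp2
C5: sp ✓
C6: sp ✓
C7: sp3
C8: sp3
C9: sp3
2 carbons are sp.

2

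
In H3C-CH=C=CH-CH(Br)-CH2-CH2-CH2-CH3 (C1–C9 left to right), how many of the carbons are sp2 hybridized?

C1: sp3
C2: sp2 ✓
C3: sp
C4: sp2 ✓
C5: sp3
C6: sp3
C7: sp3
C8: sp3
C9: sp3
C2, C4 → 2 sp2 carbons.

2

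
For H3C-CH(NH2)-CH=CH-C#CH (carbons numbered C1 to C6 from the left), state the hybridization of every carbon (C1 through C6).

C1 has 4 σ bonds: steric number 4 → sp3.
C2: 4 σ bonds; 4 regions of electron density → sp3.
C3 — 3 σ bonds, plus one π bond. Steric number 3, so sp2.
C4 — 3 σ bonds, plus one π bond. Steric number 3, so sp2.
C5: 2 σ bonds, plus two π bonds; 2 regions of electron density → sp.
C6: 2 σ bonds, plus two π bonds — 2 electron domains, sp.

C1 sp3, C2 sp3, C3 sp2, C4 sp2, C5 sp, C6 sp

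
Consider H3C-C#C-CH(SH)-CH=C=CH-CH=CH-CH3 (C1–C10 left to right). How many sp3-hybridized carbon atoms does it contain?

C1: sp3 ✓
C2: sp
C3: sp
C4: sp3 ✓
C5: sp2
C6: sp
C7: sp2
C8: sp2
C9: sp2
C10: sp3 ✓
C1, C4, C10 → 3 sp3 carbons.

3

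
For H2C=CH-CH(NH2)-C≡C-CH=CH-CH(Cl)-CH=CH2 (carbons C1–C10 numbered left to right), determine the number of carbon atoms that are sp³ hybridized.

2

C1: sp2
C2: sp2
C3: sp3 ✓
C4: sp
C5: sp
C6: sp2
C7: sp2
C8: sp3 ✓
C9: sp2
C10: sp2
C3, C8 → 2 sp3 carbons.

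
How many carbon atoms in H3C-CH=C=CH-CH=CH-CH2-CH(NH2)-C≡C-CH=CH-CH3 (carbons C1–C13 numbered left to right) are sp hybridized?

C1: sp3
C2: sp2
C3: sp ✓
C4: sp2
C5: sp2
C6: sp2
C7: sp3
C8: sp3
C9: sp ✓
C10: sp ✓
C11: sp2
C12: sp2
C13: sp3
C3, C9, C10 → 3 sp carbons.

3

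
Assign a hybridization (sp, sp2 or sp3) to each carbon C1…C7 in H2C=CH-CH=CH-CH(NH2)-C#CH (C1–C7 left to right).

C1 is sp2: 3 σ bonds, plus one π bond, 3 electron-density regions.
C2 is sp2: 3 σ bonds, plus one π bond, 3 electron-density regions.
C3 carries 3 σ bonds, plus one π bond, giving a steric number of 3, so it is sp2.
C4 carries 3 σ bonds, plus one π bond, giving a steric number of 3, so it is sp2.
C5 has 4 σ bonds: steric number 4 → sp3.
C6: 2 σ bonds, plus two π bonds — 2 electron domains, sp.
C7: 2 σ bonds, plus two π bonds; 2 regions of electron density → sp.

C1 sp2, C2 sp2, C3 sp2, C4 sp2, C5 sp3, C6 sp, C7 sp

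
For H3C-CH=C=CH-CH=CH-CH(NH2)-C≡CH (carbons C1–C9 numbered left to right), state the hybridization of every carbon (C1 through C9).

C1: 4 σ bonds; 4 regions of electron density → sp3.
C2 (3 σ bonds, plus one π bond) has steric number 3: sp2.
C3 is sp: 2 σ bonds, plus two π bonds, 2 electron-density regions.
C4 carries 3 σ bonds, plus one π bond, giving a steric number of 3, so it is sp2.
C5 is sp2: 3 σ bonds, plus one π bond, 3 electron-density regions.
C6 (3 σ bonds, plus one π bond) has steric number 3: sp2.
C7: 4 σ bonds; 4 regions of electron density → sp3.
C8: 2 σ bonds, plus two π bonds; 2 regions of electron density → sp.
C9 has 2 σ bonds, plus two π bonds: steric number 2 → sp.

C1 sp3, C2 sp2, C3 sp, C4 sp2, C5 sp2, C6 sp2, C7 sp3, C8 sp, C9 sp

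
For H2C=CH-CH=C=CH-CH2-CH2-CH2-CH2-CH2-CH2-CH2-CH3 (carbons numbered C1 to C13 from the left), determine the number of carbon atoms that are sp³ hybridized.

C1: sp2
C2: sp2
C3: sp2
C4: sp
C5: sp2
C6: sp3 ✓
C7: sp3 ✓
C8: sp3 ✓
C9: sp3 ✓
C10: sp3 ✓
C11: sp3 ✓
C12: sp3 ✓
C13: sp3 ✓
C6, C7, C8, C9, C10, C11, C12, C13 → 8 sp3 carbons.

8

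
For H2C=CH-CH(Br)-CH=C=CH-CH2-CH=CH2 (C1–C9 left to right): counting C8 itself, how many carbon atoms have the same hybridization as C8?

C8 is sp2 (one π bond).
C1: sp2 ✓
C2: sp2 ✓
C3: sp3
C4: sp2 ✓
C5: sp
C6: sp2 ✓
C7: sp3
C8: sp2 ✓
C9: sp2 ✓
6 carbons are sp2.

6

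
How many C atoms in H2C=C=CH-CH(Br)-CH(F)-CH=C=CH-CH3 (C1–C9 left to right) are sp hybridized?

C1: sp2
C2: sp ✓
C3: sp2
C4: sp3
C5: sp3
C6: sp2
C7: sp ✓
C8: sp2
C9: sp3
C2, C7 → 2 sp carbons.

2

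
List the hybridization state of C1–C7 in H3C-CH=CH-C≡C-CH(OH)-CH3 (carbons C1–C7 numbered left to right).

C1 (4 σ bonds) has steric number 4: sp3.
C2 — 3 σ bonds, plus one π bond. Steric number 3, so sp2.
C3 (3 σ bonds, plus one π bond) has steric number 3: sp2.
C4 (2 σ bonds, plus two π bonds) has steric number 2: sp.
C5 (2 σ bonds, plus two π bonds) has steric number 2: sp.
C6: 4 σ bonds; 4 regions of electron density → sp3.
C7 — 4 σ bonds. Steric number 4, so sp3.

C1 sp3, C2 sp2, C3 sp2, C4 sp, C5 sp, C6 sp3, C7 sp3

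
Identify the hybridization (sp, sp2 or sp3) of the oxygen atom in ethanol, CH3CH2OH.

The oxygen atom has 2 σ bonds and 2 lone pairs: steric number 4 → sp3.

sp³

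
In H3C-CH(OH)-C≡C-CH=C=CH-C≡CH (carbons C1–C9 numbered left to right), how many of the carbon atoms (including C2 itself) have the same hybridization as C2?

C2 is sp3 (only σ bonds).
C1: sp3 ✓
C2: sp3 ✓
C3: sp
C4: sp
C5: sp2
C6: sp
C7: sp2
C8: sp
C9: sp
2 carbons are sp3.

2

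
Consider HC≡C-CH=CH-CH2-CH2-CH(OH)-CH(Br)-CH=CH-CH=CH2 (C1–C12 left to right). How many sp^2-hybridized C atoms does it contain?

6

C1: sp
C2: sp
C3: sp2 ✓
C4: sp2 ✓
C5: sp3
C6: sp3
C7: sp3
C8: sp3
C9: sp2 ✓
C10: sp2 ✓
C11: sp2 ✓
C12: sp2 ✓
C3, C4, C9, C10, C11, C12 → 6 sp2 carbons.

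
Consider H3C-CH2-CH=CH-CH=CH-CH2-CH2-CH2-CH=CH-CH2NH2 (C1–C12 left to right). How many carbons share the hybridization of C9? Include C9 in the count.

C9 is sp3 (only σ bonds).
C1: sp3 ✓
C2: sp3 ✓
C3: sp2
C4: sp2
C5: sp2
C6: sp2
C7: sp3 ✓
C8: sp3 ✓
C9: sp3 ✓
C10: sp2
C11: sp2
C12: sp3 ✓
6 carbons are sp3.

6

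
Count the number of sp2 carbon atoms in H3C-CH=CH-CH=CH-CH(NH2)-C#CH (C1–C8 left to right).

4

C1: sp3
C2: sp2 ✓
C3: sp2 ✓
C4: sp2 ✓
C5: sp2 ✓
C6: sp3
C7: sp
C8: sp
C2, C3, C4, C5 → 4 sp2 carbons.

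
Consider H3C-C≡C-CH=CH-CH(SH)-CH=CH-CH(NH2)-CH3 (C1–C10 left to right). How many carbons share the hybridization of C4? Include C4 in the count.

4

C4 is sp2 (one π bond).
C1: sp3
C2: sp
C3: sp
C4: sp2 ✓
C5: sp2 ✓
C6: sp3
C7: sp2 ✓
C8: sp2 ✓
C9: sp3
C10: sp3
4 carbons are sp2.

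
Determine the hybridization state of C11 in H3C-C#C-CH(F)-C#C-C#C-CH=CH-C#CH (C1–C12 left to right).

C11 is sp: 2 σ bonds, plus two π bonds, 2 electron-density regions.

sp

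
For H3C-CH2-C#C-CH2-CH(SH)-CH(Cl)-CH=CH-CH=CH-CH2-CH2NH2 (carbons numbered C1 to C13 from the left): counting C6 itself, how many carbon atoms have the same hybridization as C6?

7

C6 is sp3 (only σ bonds).
C1: sp3 ✓
C2: sp3 ✓
C3: sp
C4: sp
C5: sp3 ✓
C6: sp3 ✓
C7: sp3 ✓
C8: sp2
C9: sp2
C10: sp2
C11: sp2
C12: sp3 ✓
C13: sp3 ✓
7 carbons are sp3.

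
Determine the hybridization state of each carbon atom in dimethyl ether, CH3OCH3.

sp^3

Each carbon atom carries 4 σ bonds, giving a steric number of 4, so it is sp3.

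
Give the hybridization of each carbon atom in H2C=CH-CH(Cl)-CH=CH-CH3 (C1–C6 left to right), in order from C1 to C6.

C1 — 3 σ bonds, plus one π bond. Steric number 3, so sp2.
C2 — 3 σ bonds, plus one π bond. Steric number 3, so sp2.
C3 (4 σ bonds) has steric number 4: sp3.
C4 (3 σ bonds, plus one π bond) has steric number 3: sp2.
C5 (3 σ bonds, plus one π bond) has steric number 3: sp2.
C6: 4 σ bonds — 4 electron domains, sp3.

C1 sp2, C2 sp2, C3 sp3, C4 sp2, C5 sp2, C6 sp3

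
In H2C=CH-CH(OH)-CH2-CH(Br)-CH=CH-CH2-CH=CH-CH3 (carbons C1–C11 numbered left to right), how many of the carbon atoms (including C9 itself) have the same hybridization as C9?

6

C9 is sp2 (one π bond).
C1: sp2 ✓
C2: sp2 ✓
C3: sp3
C4: sp3
C5: sp3
C6: sp2 ✓
C7: sp2 ✓
C8: sp3
C9: sp2 ✓
C10: sp2 ✓
C11: sp3
6 carbons are sp2.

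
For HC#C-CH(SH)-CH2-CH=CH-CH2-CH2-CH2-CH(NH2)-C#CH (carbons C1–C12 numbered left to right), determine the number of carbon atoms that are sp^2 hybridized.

C1: sp
C2: sp
C3: sp3
C4: sp3
C5: sp2 ✓
C6: sp2 ✓
C7: sp3
C8: sp3
C9: sp3
C10: sp3
C11: sp
C12: sp
C5, C6 → 2 sp2 carbons.

2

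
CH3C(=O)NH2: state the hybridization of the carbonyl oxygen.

The carbonyl oxygen is sp2: 1 σ bond and 2 lone pairs, plus one π bond, 3 electron-density regions.

sp^2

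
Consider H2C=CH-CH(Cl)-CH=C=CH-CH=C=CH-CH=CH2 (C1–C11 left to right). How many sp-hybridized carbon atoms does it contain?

2

C1: sp2
C2: sp2
C3: sp3
C4: sp2
C5: sp ✓
C6: sp2
C7: sp2
C8: sp ✓
C9: sp2
C10: sp2
C11: sp2
C5, C8 → 2 sp carbons.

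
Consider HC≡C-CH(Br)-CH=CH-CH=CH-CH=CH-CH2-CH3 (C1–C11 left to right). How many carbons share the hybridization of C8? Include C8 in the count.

6

C8 is sp2 (one π bond).
C1: sp
C2: sp
C3: sp3
C4: sp2 ✓
C5: sp2 ✓
C6: sp2 ✓
C7: sp2 ✓
C8: sp2 ✓
C9: sp2 ✓
C10: sp3
C11: sp3
6 carbons are sp2.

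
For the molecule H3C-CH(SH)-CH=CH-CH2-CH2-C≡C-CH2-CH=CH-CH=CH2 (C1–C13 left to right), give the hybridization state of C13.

sp2

C13 is sp2: 3 σ bonds, plus one π bond, 3 electron-density regions.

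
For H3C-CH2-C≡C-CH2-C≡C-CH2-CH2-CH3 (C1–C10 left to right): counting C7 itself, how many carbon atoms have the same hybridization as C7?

C7 is sp (two π bonds).
C1: sp3
C2: sp3
C3: sp ✓
C4: sp ✓
C5: sp3
C6: sp ✓
C7: sp ✓
C8: sp3
C9: sp3
C10: sp3
4 carbons are sp.

4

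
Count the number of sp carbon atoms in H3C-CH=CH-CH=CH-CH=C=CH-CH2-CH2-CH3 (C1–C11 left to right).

C1: sp3
C2: sp2
C3: sp2
C4: sp2
C5: sp2
C6: sp2
C7: sp ✓
C8: sp2
C9: sp3
C10: sp3
C11: sp3
C7 → 1 sp carbon.

1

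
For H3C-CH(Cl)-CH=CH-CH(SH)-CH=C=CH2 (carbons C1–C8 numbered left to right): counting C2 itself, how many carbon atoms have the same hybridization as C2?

C2 is sp3 (only σ bonds).
C1: sp3 ✓
C2: sp3 ✓
C3: sp2
C4: sp2
C5: sp3 ✓
C6: sp2
C7: sp
C8: sp2
3 carbons are sp3.

3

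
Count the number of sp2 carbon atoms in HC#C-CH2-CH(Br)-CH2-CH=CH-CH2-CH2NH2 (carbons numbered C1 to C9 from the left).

C1: sp
C2: sp
C3: sp3
C4: sp3
C5: sp3
C6: sp2 ✓
C7: sp2 ✓
C8: sp3
C9: sp3
C6, C7 → 2 sp2 carbons.

2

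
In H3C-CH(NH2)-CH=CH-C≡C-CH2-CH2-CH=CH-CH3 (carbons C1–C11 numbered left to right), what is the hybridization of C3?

C3: 3 σ bonds, plus one π bond — 3 electron domains, sp2.

sp2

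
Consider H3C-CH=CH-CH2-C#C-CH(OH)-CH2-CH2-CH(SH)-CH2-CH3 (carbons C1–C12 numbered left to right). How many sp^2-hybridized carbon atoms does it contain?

2

C1: sp3
C2: sp2 ✓
C3: sp2 ✓
C4: sp3
C5: sp
C6: sp
C7: sp3
C8: sp3
C9: sp3
C10: sp3
C11: sp3
C12: sp3
C2, C3 → 2 sp2 carbons.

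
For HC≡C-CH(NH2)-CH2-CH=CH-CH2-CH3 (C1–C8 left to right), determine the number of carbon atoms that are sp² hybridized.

2

C1: sp
C2: sp
C3: sp3
C4: sp3
C5: sp2 ✓
C6: sp2 ✓
C7: sp3
C8: sp3
C5, C6 → 2 sp2 carbons.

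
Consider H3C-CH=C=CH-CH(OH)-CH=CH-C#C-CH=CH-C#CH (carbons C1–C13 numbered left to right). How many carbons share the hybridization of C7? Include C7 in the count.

6

C7 is sp2 (one π bond).
C1: sp3
C2: sp2 ✓
C3: sp
C4: sp2 ✓
C5: sp3
C6: sp2 ✓
C7: sp2 ✓
C8: sp
C9: sp
C10: sp2 ✓
C11: sp2 ✓
C12: sp
C13: sp
6 carbons are sp2.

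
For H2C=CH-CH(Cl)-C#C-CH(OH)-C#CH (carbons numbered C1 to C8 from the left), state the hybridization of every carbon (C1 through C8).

C1 sp2, C2 sp2, C3 sp3, C4 sp, C5 sp, C6 sp3, C7 sp, C8 sp

C1 is sp2: 3 σ bonds, plus one π bond, 3 electron-density regions.
C2: 3 σ bonds, plus one π bond; 3 regions of electron density → sp2.
C3: 4 σ bonds — 4 electron domains, sp3.
C4 has 2 σ bonds, plus two π bonds: steric number 2 → sp.
C5: 2 σ bonds, plus two π bonds — 2 electron domains, sp.
C6: 4 σ bonds; 4 regions of electron density → sp3.
C7: 2 σ bonds, plus two π bonds — 2 electron domains, sp.
C8 has 2 σ bonds, plus two π bonds: steric number 2 → sp.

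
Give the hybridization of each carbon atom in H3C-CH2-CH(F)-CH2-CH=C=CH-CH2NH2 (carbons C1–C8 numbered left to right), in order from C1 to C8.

C1 sp3, C2 sp3, C3 sp3, C4 sp3, C5 sp2, C6 sp, C7 sp2, C8 sp3

C1 carries 4 σ bonds, giving a steric number of 4, so it is sp3.
C2 is sp3: 4 σ bonds, 4 electron-density regions.
C3 (4 σ bonds) has steric number 4: sp3.
C4 (4 σ bonds) has steric number 4: sp3.
C5: 3 σ bonds, plus one π bond; 3 regions of electron density → sp2.
C6 is sp: 2 σ bonds, plus two π bonds, 2 electron-density regions.
C7: 3 σ bonds, plus one π bond; 3 regions of electron density → sp2.
C8: 4 σ bonds; 4 regions of electron density → sp3.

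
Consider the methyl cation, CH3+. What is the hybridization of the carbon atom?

Three σ bonds to H, empty p orbital → sp2, trigonal planar.

sp²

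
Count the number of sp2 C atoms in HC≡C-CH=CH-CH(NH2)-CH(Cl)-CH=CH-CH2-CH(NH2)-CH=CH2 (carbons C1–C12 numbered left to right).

C1: sp
C2: sp
C3: sp2 ✓
C4: sp2 ✓
C5: sp3
C6: sp3
C7: sp2 ✓
C8: sp2 ✓
C9: sp3
C10: sp3
C11: sp2 ✓
C12: sp2 ✓
C3, C4, C7, C8, C11, C12 → 6 sp2 carbons.

6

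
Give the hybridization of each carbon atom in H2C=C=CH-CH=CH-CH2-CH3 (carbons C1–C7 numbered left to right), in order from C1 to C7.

C1 has 3 σ bonds, plus one π bond: steric number 3 → sp2.
C2 — 2 σ bonds, plus two π bonds. Steric number 2, so sp.
C3 is sp2: 3 σ bonds, plus one π bond, 3 electron-density regions.
C4 is sp2: 3 σ bonds, plus one π bond, 3 electron-density regions.
C5: 3 σ bonds, plus one π bond; 3 regions of electron density → sp2.
C6 has 4 σ bonds: steric number 4 → sp3.
C7 — 4 σ bonds. Steric number 4, so sp3.

C1 sp2, C2 sp, C3 sp2, C4 sp2, C5 sp2, C6 sp3, C7 sp3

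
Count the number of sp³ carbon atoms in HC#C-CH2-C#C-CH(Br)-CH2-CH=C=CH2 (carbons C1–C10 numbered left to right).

3

C1: sp
C2: sp
C3: sp3 ✓
C4: sp
C5: sp
C6: sp3 ✓
C7: sp3 ✓
C8: sp2
C9: sp
C10: sp2
C3, C6, C7 → 3 sp3 carbons.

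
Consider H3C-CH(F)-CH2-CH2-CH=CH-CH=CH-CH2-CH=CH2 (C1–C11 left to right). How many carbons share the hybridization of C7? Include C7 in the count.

C7 is sp2 (one π bond).
C1: sp3
C2: sp3
C3: sp3
C4: sp3
C5: sp2 ✓
C6: sp2 ✓
C7: sp2 ✓
C8: sp2 ✓
C9: sp3
C10: sp2 ✓
C11: sp2 ✓
6 carbons are sp2.

6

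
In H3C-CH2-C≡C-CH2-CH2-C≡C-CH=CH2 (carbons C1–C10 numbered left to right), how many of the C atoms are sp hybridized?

4

C1: sp3
C2: sp3
C3: sp ✓
C4: sp ✓
C5: sp3
C6: sp3
C7: sp ✓
C8: sp ✓
C9: sp2
C10: sp2
C3, C4, C7, C8 → 4 sp carbons.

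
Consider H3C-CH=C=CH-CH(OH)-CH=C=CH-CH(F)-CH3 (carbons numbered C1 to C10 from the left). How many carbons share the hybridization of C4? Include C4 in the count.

C4 is sp2 (one π bond).
C1: sp3
C2: sp2 ✓
C3: sp
C4: sp2 ✓
C5: sp3
C6: sp2 ✓
C7: sp
C8: sp2 ✓
C9: sp3
C10: sp3
4 carbons are sp2.

4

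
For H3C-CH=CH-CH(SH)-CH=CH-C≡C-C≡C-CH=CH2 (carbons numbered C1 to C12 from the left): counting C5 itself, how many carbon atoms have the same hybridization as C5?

C5 is sp2 (one π bond).
C1: sp3
C2: sp2 ✓
C3: sp2 ✓
C4: sp3
C5: sp2 ✓
C6: sp2 ✓
C7: sp
C8: sp
C9: sp
C10: sp
C11: sp2 ✓
C12: sp2 ✓
6 carbons are sp2.

6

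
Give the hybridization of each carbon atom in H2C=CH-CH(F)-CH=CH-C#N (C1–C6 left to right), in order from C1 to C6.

C1 sp2, C2 sp2, C3 sp3, C4 sp2, C5 sp2, C6 sp

C1: 3 σ bonds, plus one π bond — 3 electron domains, sp2.
C2 — 3 σ bonds, plus one π bond. Steric number 3, so sp2.
C3: 4 σ bonds — 4 electron domains, sp3.
C4 (3 σ bonds, plus one π bond) has steric number 3: sp2.
C5 — 3 σ bonds, plus one π bond. Steric number 3, so sp2.
C6 carries 2 σ bonds, plus two π bonds, giving a steric number of 2, so it is sp.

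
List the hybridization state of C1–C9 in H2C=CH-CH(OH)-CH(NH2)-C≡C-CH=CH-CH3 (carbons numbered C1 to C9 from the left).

C1 sp2, C2 sp2, C3 sp3, C4 sp3, C5 sp, C6 sp, C7 sp2, C8 sp2, C9 sp3

C1 carries 3 σ bonds, plus one π bond, giving a steric number of 3, so it is sp2.
C2: 3 σ bonds, plus one π bond; 3 regions of electron density → sp2.
C3 has 4 σ bonds: steric number 4 → sp3.
C4: 4 σ bonds; 4 regions of electron density → sp3.
C5 is sp: 2 σ bonds, plus two π bonds, 2 electron-density regions.
C6 (2 σ bonds, plus two π bonds) has steric number 2: sp.
C7: 3 σ bonds, plus one π bond — 3 electron domains, sp2.
C8 carries 3 σ bonds, plus one π bond, giving a steric number of 3, so it is sp2.
C9 — 4 σ bonds. Steric number 4, so sp3.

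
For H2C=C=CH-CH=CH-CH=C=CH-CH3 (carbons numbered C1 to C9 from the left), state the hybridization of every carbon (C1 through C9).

C1 (3 σ bonds, plus one π bond) has steric number 3: sp2.
C2 (2 σ bonds, plus two π bonds) has steric number 2: sp.
C3 is sp2: 3 σ bonds, plus one π bond, 3 electron-density regions.
C4 is sp2: 3 σ bonds, plus one π bond, 3 electron-density regions.
C5 — 3 σ bonds, plus one π bond. Steric number 3, so sp2.
C6 — 3 σ bonds, plus one π bond. Steric number 3, so sp2.
C7 has 2 σ bonds, plus two π bonds: steric number 2 → sp.
C8 carries 3 σ bonds, plus one π bond, giving a steric number of 3, so it is sp2.
C9 — 4 σ bonds. Steric number 4, so sp3.

C1 sp2, C2 sp, C3 sp2, C4 sp2, C5 sp2, C6 sp2, C7 sp, C8 sp2, C9 sp3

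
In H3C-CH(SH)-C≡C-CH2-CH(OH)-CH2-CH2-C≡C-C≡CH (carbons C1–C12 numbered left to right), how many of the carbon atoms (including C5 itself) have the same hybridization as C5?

C5 is sp3 (only σ bonds).
C1: sp3 ✓
C2: sp3 ✓
C3: sp
C4: sp
C5: sp3 ✓
C6: sp3 ✓
C7: sp3 ✓
C8: sp3 ✓
C9: sp
C10: sp
C11: sp
C12: sp
6 carbons are sp3.

6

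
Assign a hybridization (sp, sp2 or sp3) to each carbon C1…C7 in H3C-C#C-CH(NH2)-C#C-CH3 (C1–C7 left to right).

C1 — 4 σ bonds. Steric number 4, so sp3.
C2 has 2 σ bonds, plus two π bonds: steric number 2 → sp.
C3 carries 2 σ bonds, plus two π bonds, giving a steric number of 2, so it is sp.
C4 — 4 σ bonds. Steric number 4, so sp3.
C5 (2 σ bonds, plus two π bonds) has steric number 2: sp.
C6: 2 σ bonds, plus two π bonds — 2 electron domains, sp.
C7 — 4 σ bonds. Steric number 4, so sp3.

C1 sp3, C2 sp, C3 sp, C4 sp3, C5 sp, C6 sp, C7 sp3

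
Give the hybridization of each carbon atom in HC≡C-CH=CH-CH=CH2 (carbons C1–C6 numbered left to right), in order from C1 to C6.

C1 carries 2 σ bonds, plus two π bonds, giving a steric number of 2, so it is sp.
C2 is sp: 2 σ bonds, plus two π bonds, 2 electron-density regions.
C3 — 3 σ bonds, plus one π bond. Steric number 3, so sp2.
C4 carries 3 σ bonds, plus one π bond, giving a steric number of 3, so it is sp2.
C5: 3 σ bonds, plus one π bond; 3 regions of electron density → sp2.
C6 has 3 σ bonds, plus one π bond: steric number 3 → sp2.

C1 sp, C2 sp, C3 sp2, C4 sp2, C5 sp2, C6 sp2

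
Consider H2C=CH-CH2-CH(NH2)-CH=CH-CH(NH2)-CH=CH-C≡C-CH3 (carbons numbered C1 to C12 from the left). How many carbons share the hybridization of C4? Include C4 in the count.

C4 is sp3 (only σ bonds).
C1: sp2
C2: sp2
C3: sp3 ✓
C4: sp3 ✓
C5: sp2
C6: sp2
C7: sp3 ✓
C8: sp2
C9: sp2
C10: sp
C11: sp
C12: sp3 ✓
4 carbons are sp3.

4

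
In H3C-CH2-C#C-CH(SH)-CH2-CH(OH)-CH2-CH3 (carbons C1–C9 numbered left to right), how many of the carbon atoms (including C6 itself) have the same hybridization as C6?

C6 is sp3 (only σ bonds).
C1: sp3 ✓
C2: sp3 ✓
C3: sp
C4: sp
C5: sp3 ✓
C6: sp3 ✓
C7: sp3 ✓
C8: sp3 ✓
C9: sp3 ✓
7 carbons are sp3.

7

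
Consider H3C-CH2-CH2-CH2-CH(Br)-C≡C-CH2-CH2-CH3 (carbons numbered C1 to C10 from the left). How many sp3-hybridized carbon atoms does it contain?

C1: sp3 ✓
C2: sp3 ✓
C3: sp3 ✓
C4: sp3 ✓
C5: sp3 ✓
C6: sp
C7: sp
C8: sp3 ✓
C9: sp3 ✓
C10: sp3 ✓
C1, C2, C3, C4, C5, C8, C9, C10 → 8 sp3 carbons.

8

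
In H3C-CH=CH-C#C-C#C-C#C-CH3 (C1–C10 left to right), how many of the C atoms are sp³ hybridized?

2

C1: sp3 ✓
C2: sp2
C3: sp2
C4: sp
C5: sp
C6: sp
C7: sp
C8: sp
C9: sp
C10: sp3 ✓
C1, C10 → 2 sp3 carbons.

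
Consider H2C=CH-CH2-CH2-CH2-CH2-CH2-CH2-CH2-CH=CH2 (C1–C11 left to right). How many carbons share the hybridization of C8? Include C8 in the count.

C8 is sp3 (only σ bonds).
C1: sp2
C2: sp2
C3: sp3 ✓
C4: sp3 ✓
C5: sp3 ✓
C6: sp3 ✓
C7: sp3 ✓
C8: sp3 ✓
C9: sp3 ✓
C10: sp2
C11: sp2
7 carbons are sp3.

7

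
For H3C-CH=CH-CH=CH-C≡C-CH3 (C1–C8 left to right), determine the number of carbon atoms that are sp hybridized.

C1: sp3
C2: sp2
C3: sp2
C4: sp2
C5: sp2
C6: sp ✓
C7: sp ✓
C8: sp3
C6, C7 → 2 sp carbons.

2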